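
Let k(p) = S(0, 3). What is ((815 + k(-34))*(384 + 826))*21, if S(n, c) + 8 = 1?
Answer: 20531280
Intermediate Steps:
S(n, c) = -7 (S(n, c) = -8 + 1 = -7)
k(p) = -7
((815 + k(-34))*(384 + 826))*21 = ((815 - 7)*(384 + 826))*21 = (808*1210)*21 = 977680*21 = 20531280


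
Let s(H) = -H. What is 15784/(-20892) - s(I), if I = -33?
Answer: -176305/5223 ≈ -33.755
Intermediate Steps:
15784/(-20892) - s(I) = 15784/(-20892) - (-1)*(-33) = 15784*(-1/20892) - 1*33 = -3946/5223 - 33 = -176305/5223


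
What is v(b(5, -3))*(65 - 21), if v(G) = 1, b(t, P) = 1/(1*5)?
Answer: 44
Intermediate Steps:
b(t, P) = ⅕ (b(t, P) = 1/5 = ⅕)
v(b(5, -3))*(65 - 21) = 1*(65 - 21) = 1*44 = 44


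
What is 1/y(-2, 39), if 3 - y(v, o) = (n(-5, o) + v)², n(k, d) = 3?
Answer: ½ ≈ 0.50000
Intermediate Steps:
y(v, o) = 3 - (3 + v)²
1/y(-2, 39) = 1/(3 - (3 - 2)²) = 1/(3 - 1*1²) = 1/(3 - 1*1) = 1/(3 - 1) = 1/2 = ½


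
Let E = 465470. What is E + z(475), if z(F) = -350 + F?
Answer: 465595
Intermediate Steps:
E + z(475) = 465470 + (-350 + 475) = 465470 + 125 = 465595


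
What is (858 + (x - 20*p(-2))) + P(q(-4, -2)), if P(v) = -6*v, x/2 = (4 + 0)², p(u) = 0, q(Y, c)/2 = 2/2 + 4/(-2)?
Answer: 902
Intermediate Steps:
q(Y, c) = -2 (q(Y, c) = 2*(2/2 + 4/(-2)) = 2*(2*(½) + 4*(-½)) = 2*(1 - 2) = 2*(-1) = -2)
x = 32 (x = 2*(4 + 0)² = 2*4² = 2*16 = 32)
(858 + (x - 20*p(-2))) + P(q(-4, -2)) = (858 + (32 - 20*0)) - 6*(-2) = (858 + (32 + 0)) + 12 = (858 + 32) + 12 = 890 + 12 = 902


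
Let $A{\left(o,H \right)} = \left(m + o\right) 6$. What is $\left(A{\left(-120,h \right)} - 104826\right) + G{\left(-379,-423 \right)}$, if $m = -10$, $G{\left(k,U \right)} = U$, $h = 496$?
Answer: $-106029$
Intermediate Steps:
$A{\left(o,H \right)} = -60 + 6 o$ ($A{\left(o,H \right)} = \left(-10 + o\right) 6 = -60 + 6 o$)
$\left(A{\left(-120,h \right)} - 104826\right) + G{\left(-379,-423 \right)} = \left(\left(-60 + 6 \left(-120\right)\right) - 104826\right) - 423 = \left(\left(-60 - 720\right) - 104826\right) - 423 = \left(-780 - 104826\right) - 423 = -105606 - 423 = -106029$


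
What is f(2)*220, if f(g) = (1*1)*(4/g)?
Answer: 440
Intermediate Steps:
f(g) = 4/g (f(g) = 1*(4/g) = 4/g)
f(2)*220 = (4/2)*220 = (4*(1/2))*220 = 2*220 = 440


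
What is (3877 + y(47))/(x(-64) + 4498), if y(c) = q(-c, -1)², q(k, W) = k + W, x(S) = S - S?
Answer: 6181/4498 ≈ 1.3742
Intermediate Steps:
x(S) = 0
q(k, W) = W + k
y(c) = (-1 - c)²
(3877 + y(47))/(x(-64) + 4498) = (3877 + (1 + 47)²)/(0 + 4498) = (3877 + 48²)/4498 = (3877 + 2304)*(1/4498) = 6181*(1/4498) = 6181/4498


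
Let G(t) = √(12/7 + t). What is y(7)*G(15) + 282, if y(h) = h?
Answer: 282 + 3*√91 ≈ 310.62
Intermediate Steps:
G(t) = √(12/7 + t) (G(t) = √(12*(⅐) + t) = √(12/7 + t))
y(7)*G(15) + 282 = 7*(√(84 + 49*15)/7) + 282 = 7*(√(84 + 735)/7) + 282 = 7*(√819/7) + 282 = 7*((3*√91)/7) + 282 = 7*(3*√91/7) + 282 = 3*√91 + 282 = 282 + 3*√91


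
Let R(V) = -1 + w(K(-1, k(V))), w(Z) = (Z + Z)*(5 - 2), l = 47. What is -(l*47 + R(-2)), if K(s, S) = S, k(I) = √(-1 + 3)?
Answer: -2208 - 6*√2 ≈ -2216.5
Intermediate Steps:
k(I) = √2
w(Z) = 6*Z (w(Z) = (2*Z)*3 = 6*Z)
R(V) = -1 + 6*√2
-(l*47 + R(-2)) = -(47*47 + (-1 + 6*√2)) = -(2209 + (-1 + 6*√2)) = -(2208 + 6*√2) = -2208 - 6*√2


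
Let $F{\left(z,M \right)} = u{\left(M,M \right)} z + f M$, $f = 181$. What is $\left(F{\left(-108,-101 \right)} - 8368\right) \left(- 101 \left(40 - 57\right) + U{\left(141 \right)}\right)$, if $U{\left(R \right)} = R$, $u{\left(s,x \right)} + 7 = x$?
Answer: $-27842130$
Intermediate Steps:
$u{\left(s,x \right)} = -7 + x$
$F{\left(z,M \right)} = 181 M + z \left(-7 + M\right)$ ($F{\left(z,M \right)} = \left(-7 + M\right) z + 181 M = z \left(-7 + M\right) + 181 M = 181 M + z \left(-7 + M\right)$)
$\left(F{\left(-108,-101 \right)} - 8368\right) \left(- 101 \left(40 - 57\right) + U{\left(141 \right)}\right) = \left(\left(181 \left(-101\right) - 108 \left(-7 - 101\right)\right) - 8368\right) \left(- 101 \left(40 - 57\right) + 141\right) = \left(\left(-18281 - -11664\right) - 8368\right) \left(\left(-101\right) \left(-17\right) + 141\right) = \left(\left(-18281 + 11664\right) - 8368\right) \left(1717 + 141\right) = \left(-6617 - 8368\right) 1858 = \left(-14985\right) 1858 = -27842130$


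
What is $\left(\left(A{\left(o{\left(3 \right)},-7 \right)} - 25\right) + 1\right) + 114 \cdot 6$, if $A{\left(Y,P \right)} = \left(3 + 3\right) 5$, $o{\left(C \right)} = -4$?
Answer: $690$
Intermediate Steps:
$A{\left(Y,P \right)} = 30$ ($A{\left(Y,P \right)} = 6 \cdot 5 = 30$)
$\left(\left(A{\left(o{\left(3 \right)},-7 \right)} - 25\right) + 1\right) + 114 \cdot 6 = \left(\left(30 - 25\right) + 1\right) + 114 \cdot 6 = \left(5 + 1\right) + 684 = 6 + 684 = 690$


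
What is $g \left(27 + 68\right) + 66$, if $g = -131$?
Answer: $-12379$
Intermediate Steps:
$g \left(27 + 68\right) + 66 = - 131 \left(27 + 68\right) + 66 = \left(-131\right) 95 + 66 = -12445 + 66 = -12379$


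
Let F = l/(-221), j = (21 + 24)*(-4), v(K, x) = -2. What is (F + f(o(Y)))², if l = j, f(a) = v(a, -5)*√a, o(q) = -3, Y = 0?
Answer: -553692/48841 - 720*I*√3/221 ≈ -11.337 - 5.6429*I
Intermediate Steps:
f(a) = -2*√a
j = -180 (j = 45*(-4) = -180)
l = -180
F = 180/221 (F = -180/(-221) = -180*(-1/221) = 180/221 ≈ 0.81448)
(F + f(o(Y)))² = (180/221 - 2*I*√3)²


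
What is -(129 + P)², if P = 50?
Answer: -32041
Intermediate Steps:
-(129 + P)² = -(129 + 50)² = -1*179² = -1*32041 = -32041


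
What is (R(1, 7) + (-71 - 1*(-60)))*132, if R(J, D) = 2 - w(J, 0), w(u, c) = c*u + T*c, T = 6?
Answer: -1188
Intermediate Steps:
w(u, c) = 6*c + c*u (w(u, c) = c*u + 6*c = 6*c + c*u)
R(J, D) = 2 (R(J, D) = 2 - 0*(6 + J) = 2 - 1*0 = 2 + 0 = 2)
(R(1, 7) + (-71 - 1*(-60)))*132 = (2 + (-71 - 1*(-60)))*132 = (2 + (-71 + 60))*132 = (2 - 11)*132 = -9*132 = -1188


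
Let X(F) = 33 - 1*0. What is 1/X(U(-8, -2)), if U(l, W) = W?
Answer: 1/33 ≈ 0.030303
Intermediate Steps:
X(F) = 33 (X(F) = 33 + 0 = 33)
1/X(U(-8, -2)) = 1/33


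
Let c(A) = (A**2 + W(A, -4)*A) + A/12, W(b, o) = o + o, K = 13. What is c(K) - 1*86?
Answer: -239/12 ≈ -19.917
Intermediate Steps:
W(b, o) = 2*o
c(A) = A**2 - 95*A/12 (c(A) = (A**2 + (2*(-4))*A) + A/12 = (A**2 - 8*A) + A*(1/12) = (A**2 - 8*A) + A/12 = A**2 - 95*A/12)
c(K) - 1*86 = (1/12)*13*(-95 + 12*13) - 1*86 = (1/12)*13*(-95 + 156) - 86 = (1/12)*13*61 - 86 = 793/12 - 86 = -239/12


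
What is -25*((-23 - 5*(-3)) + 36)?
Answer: -700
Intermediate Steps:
-25*((-23 - 5*(-3)) + 36) = -25*((-23 - 1*(-15)) + 36) = -25*((-23 + 15) + 36) = -25*(-8 + 36) = -25*28 = -700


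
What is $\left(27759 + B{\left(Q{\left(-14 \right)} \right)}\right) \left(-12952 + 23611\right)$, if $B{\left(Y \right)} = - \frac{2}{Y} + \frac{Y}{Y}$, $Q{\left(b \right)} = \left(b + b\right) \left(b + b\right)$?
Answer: $\frac{115990374621}{392} \approx 2.9589 \cdot 10^{8}$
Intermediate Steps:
$Q{\left(b \right)} = 4 b^{2}$ ($Q{\left(b \right)} = 2 b 2 b = 4 b^{2}$)
$B{\left(Y \right)} = 1 - \frac{2}{Y}$ ($B{\left(Y \right)} = - \frac{2}{Y} + 1 = 1 - \frac{2}{Y}$)
$\left(27759 + B{\left(Q{\left(-14 \right)} \right)}\right) \left(-12952 + 23611\right) = \left(27759 + \frac{-2 + 4 \left(-14\right)^{2}}{4 \left(-14\right)^{2}}\right) \left(-12952 + 23611\right) = \left(27759 + \frac{-2 + 4 \cdot 196}{4 \cdot 196}\right) 10659 = \left(27759 + \frac{-2 + 784}{784}\right) 10659 = \left(27759 + \frac{1}{784} \cdot 782\right) 10659 = \left(27759 + \frac{391}{392}\right) 10659 = \frac{10881919}{392} \cdot 10659 = \frac{115990374621}{392}$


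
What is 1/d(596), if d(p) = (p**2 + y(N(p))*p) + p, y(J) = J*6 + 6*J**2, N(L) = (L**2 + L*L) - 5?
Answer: 1/1804833064691268 ≈ 5.5407e-16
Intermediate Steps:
N(L) = -5 + 2*L**2 (N(L) = (L**2 + L**2) - 5 = 2*L**2 - 5 = -5 + 2*L**2)
y(J) = 6*J + 6*J**2
d(p) = p + p**2 + 6*p*(-5 + 2*p**2)*(-4 + 2*p**2) (d(p) = (p**2 + (6*(-5 + 2*p**2)*(1 + (-5 + 2*p**2)))*p) + p = (p**2 + (6*(-5 + 2*p**2)*(-4 + 2*p**2))*p) + p = (p**2 + 6*p*(-5 + 2*p**2)*(-4 + 2*p**2)) + p = p + p**2 + 6*p*(-5 + 2*p**2)*(-4 + 2*p**2))
1/d(596) = 1/(596*(121 + 596 - 108*596**2 + 24*596**4)) = 1/(596*(121 + 596 - 108*355216 + 24*126178406656)) = 1/(596*(121 + 596 - 38363328 + 3028281759744)) = 1/(596*3028243397133) = 1/1804833064691268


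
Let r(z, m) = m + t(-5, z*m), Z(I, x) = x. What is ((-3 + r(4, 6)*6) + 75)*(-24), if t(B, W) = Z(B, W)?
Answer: -6048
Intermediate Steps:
t(B, W) = W
r(z, m) = m + m*z (r(z, m) = m + z*m = m + m*z)
((-3 + r(4, 6)*6) + 75)*(-24) = ((-3 + (6*(1 + 4))*6) + 75)*(-24) = ((-3 + (6*5)*6) + 75)*(-24) = ((-3 + 30*6) + 75)*(-24) = ((-3 + 180) + 75)*(-24) = (177 + 75)*(-24) = 252*(-24) = -6048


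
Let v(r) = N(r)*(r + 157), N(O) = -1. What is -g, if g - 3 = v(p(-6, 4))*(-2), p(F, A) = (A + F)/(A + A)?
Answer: -633/2 ≈ -316.50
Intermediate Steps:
p(F, A) = (A + F)/(2*A) (p(F, A) = (A + F)/((2*A)) = (A + F)*(1/(2*A)) = (A + F)/(2*A))
v(r) = -157 - r (v(r) = -(r + 157) = -(157 + r) = -157 - r)
g = 633/2 (g = 3 + (-157 - (4 - 6)/(2*4))*(-2) = 3 + (-157 - (-2)/(2*4))*(-2) = 3 + (-157 - 1*(-1/4))*(-2) = 3 + (-157 + 1/4)*(-2) = 3 - 627/4*(-2) = 3 + 627/2 = 633/2 ≈ 316.50)
-g = -1*633/2 = -633/2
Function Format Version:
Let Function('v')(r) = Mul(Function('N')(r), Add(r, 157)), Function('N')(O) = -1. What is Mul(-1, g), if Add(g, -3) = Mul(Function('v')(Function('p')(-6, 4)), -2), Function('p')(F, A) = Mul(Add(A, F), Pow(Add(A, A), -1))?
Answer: Rational(-633, 2) ≈ -316.50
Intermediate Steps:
Function('p')(F, A) = Mul(Rational(1, 2), Pow(A, -1), Add(A, F)) (Function('p')(F, A) = Mul(Add(A, F), Pow(Mul(2, A), -1)) = Mul(Add(A, F), Mul(Rational(1, 2), Pow(A, -1))) = Mul(Rational(1, 2), Pow(A, -1), Add(A, F)))
Function('v')(r) = Add(-157, Mul(-1, r)) (Function('v')(r) = Mul(-1, Add(r, 157)) = Mul(-1, Add(157, r)) = Add(-157, Mul(-1, r)))
g = Rational(633, 2) (g = Add(3, Mul(Add(-157, Mul(-1, Mul(Rational(1, 2), Pow(4, -1), Add(4, -6)))), -2)) = Add(3, Mul(Add(-157, Mul(-1, Mul(Rational(1, 2), Rational(1, 4), -2))), -2)) = Add(3, Mul(Add(-157, Mul(-1, Rational(-1, 4))), -2)) = Add(3, Mul(Add(-157, Rational(1, 4)), -2)) = Add(3, Mul(Rational(-627, 4), -2)) = Add(3, Rational(627, 2)) = Rational(633, 2) ≈ 316.50)
Mul(-1, g) = Mul(-1, Rational(633, 2)) = Rational(-633, 2)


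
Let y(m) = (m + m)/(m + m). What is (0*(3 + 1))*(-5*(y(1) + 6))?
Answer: 0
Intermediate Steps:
y(m) = 1 (y(m) = (2*m)/((2*m)) = (2*m)*(1/(2*m)) = 1)
(0*(3 + 1))*(-5*(y(1) + 6)) = (0*(3 + 1))*(-5*(1 + 6)) = (0*4)*(-5*7) = 0*(-35) = 0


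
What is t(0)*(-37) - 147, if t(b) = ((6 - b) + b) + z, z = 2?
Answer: -443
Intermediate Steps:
t(b) = 8 (t(b) = ((6 - b) + b) + 2 = 6 + 2 = 8)
t(0)*(-37) - 147 = 8*(-37) - 147 = -296 - 147 = -443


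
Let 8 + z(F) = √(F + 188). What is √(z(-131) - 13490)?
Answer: √(-13498 + √57) ≈ 116.15*I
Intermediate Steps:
z(F) = -8 + √(188 + F) (z(F) = -8 + √(F + 188) = -8 + √(188 + F))
√(z(-131) - 13490) = √((-8 + √(188 - 131)) - 13490) = √((-8 + √57) - 13490) = √(-13498 + √57)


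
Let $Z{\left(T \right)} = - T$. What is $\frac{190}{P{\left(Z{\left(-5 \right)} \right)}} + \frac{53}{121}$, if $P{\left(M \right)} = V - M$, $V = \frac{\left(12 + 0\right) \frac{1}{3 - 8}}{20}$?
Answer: $- \frac{283983}{7744} \approx -36.671$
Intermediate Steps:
$V = - \frac{3}{25}$ ($V = \frac{12}{-5} \cdot \frac{1}{20} = 12 \left(- \frac{1}{5}\right) \frac{1}{20} = \left(- \frac{12}{5}\right) \frac{1}{20} = - \frac{3}{25} \approx -0.12$)
$P{\left(M \right)} = - \frac{3}{25} - M$
$\frac{190}{P{\left(Z{\left(-5 \right)} \right)}} + \frac{53}{121} = \frac{190}{- \frac{3}{25} - \left(-1\right) \left(-5\right)} + \frac{53}{121} = \frac{190}{- \frac{3}{25} - 5} + 53 \cdot \frac{1}{121} = \frac{190}{- \frac{3}{25} - 5} + \frac{53}{121} = \frac{190}{- \frac{128}{25}} + \frac{53}{121} = 190 \left(- \frac{25}{128}\right) + \frac{53}{121} = - \frac{2375}{64} + \frac{53}{121} = - \frac{283983}{7744}$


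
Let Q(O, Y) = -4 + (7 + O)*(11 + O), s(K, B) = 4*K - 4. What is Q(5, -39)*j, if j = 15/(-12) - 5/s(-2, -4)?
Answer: -470/3 ≈ -156.67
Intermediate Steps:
s(K, B) = -4 + 4*K
j = -⅚ (j = 15/(-12) - 5/(-4 + 4*(-2)) = 15*(-1/12) - 5/(-4 - 8) = -5/4 - 5/(-12) = -5/4 - 5*(-1/12) = -5/4 + 5/12 = -⅚ ≈ -0.83333)
Q(5, -39)*j = (73 + 5² + 18*5)*(-⅚) = (73 + 25 + 90)*(-⅚) = 188*(-⅚) = -470/3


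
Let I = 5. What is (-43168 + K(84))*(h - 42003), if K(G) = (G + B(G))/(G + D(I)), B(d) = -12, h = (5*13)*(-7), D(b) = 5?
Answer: 163118541040/89 ≈ 1.8328e+9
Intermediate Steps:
h = -455 (h = 65*(-7) = -455)
K(G) = (-12 + G)/(5 + G) (K(G) = (G - 12)/(G + 5) = (-12 + G)/(5 + G))
(-43168 + K(84))*(h - 42003) = (-43168 + (-12 + 84)/(5 + 84))*(-455 - 42003) = (-43168 + 72/89)*(-42458) = -3841880/89*(-42458) = 163118541040/89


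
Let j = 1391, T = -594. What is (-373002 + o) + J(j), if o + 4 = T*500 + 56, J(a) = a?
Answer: -668559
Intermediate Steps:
o = -296948 (o = -4 + (-594*500 + 56) = -4 + (-297000 + 56) = -4 - 296944 = -296948)
(-373002 + o) + J(j) = (-373002 - 296948) + 1391 = -669950 + 1391 = -668559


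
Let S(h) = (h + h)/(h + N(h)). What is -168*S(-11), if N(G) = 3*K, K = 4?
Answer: 3696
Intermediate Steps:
N(G) = 12 (N(G) = 3*4 = 12)
S(h) = 2*h/(12 + h) (S(h) = (h + h)/(h + 12) = (2*h)/(12 + h) = 2*h/(12 + h))
-168*S(-11) = -336*(-11)/(12 - 11) = -336*(-11)/1 = -336*(-11) = -168*(-22) = 3696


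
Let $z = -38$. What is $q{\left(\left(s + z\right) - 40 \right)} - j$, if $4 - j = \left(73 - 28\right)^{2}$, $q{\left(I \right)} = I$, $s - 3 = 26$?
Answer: $1972$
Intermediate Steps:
$s = 29$ ($s = 3 + 26 = 29$)
$j = -2021$ ($j = 4 - \left(73 - 28\right)^{2} = 4 - 45^{2} = 4 - 2025 = -2021$)
$q{\left(\left(s + z\right) - 40 \right)} - j = \left(\left(29 - 38\right) - 40\right) - -2021 = \left(-9 - 40\right) + 2021 = -49 + 2021 = 1972$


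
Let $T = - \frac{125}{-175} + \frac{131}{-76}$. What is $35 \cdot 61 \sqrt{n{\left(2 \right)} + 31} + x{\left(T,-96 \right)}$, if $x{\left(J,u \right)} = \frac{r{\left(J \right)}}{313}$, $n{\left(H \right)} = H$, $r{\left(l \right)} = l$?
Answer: $- \frac{537}{166516} + 2135 \sqrt{33} \approx 12265.0$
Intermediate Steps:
$T = - \frac{537}{532}$ ($T = \left(-125\right) \left(- \frac{1}{175}\right) + 131 \left(- \frac{1}{76}\right) = \frac{5}{7} - \frac{131}{76} = - \frac{537}{532} \approx -1.0094$)
$x{\left(J,u \right)} = \frac{J}{313}$
$35 \cdot 61 \sqrt{n{\left(2 \right)} + 31} + x{\left(T,-96 \right)} = 35 \cdot 61 \sqrt{2 + 31} + \frac{1}{313} \left(- \frac{537}{532}\right) = 2135 \sqrt{33} - \frac{537}{166516} = - \frac{537}{166516} + 2135 \sqrt{33}$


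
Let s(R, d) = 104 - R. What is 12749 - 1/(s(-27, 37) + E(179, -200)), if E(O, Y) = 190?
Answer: 4092428/321 ≈ 12749.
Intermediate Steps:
12749 - 1/(s(-27, 37) + E(179, -200)) = 12749 - 1/((104 - 1*(-27)) + 190) = 12749 - 1/((104 + 27) + 190) = 12749 - 1/(131 + 190) = 12749 - 1/321 = 4092428/321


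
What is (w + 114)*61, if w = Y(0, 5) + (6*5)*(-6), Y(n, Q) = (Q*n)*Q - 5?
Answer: -4331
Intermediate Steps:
Y(n, Q) = -5 + n*Q² (Y(n, Q) = n*Q² - 5 = -5 + n*Q²)
w = -185 (w = (-5 + 0*5²) + (6*5)*(-6) = (-5 + 0*25) + 30*(-6) = (-5 + 0) - 180 = -5 - 180 = -185)
(w + 114)*61 = (-185 + 114)*61 = -71*61 = -4331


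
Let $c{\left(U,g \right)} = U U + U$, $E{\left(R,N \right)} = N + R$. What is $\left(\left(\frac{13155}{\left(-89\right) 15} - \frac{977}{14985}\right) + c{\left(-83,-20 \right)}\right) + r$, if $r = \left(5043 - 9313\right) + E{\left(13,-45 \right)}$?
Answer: $\frac{3326268362}{1333665} \approx 2494.1$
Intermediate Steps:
$c{\left(U,g \right)} = U + U^{2}$ ($c{\left(U,g \right)} = U^{2} + U = U + U^{2}$)
$r = -4302$ ($r = \left(5043 - 9313\right) + \left(-45 + 13\right) = -4270 - 32 = -4302$)
$\left(\left(\frac{13155}{\left(-89\right) 15} - \frac{977}{14985}\right) + c{\left(-83,-20 \right)}\right) + r = \left(\left(\frac{13155}{\left(-89\right) 15} - \frac{977}{14985}\right) - 83 \left(1 - 83\right)\right) - 4302 = \left(\left(\frac{13155}{-1335} - \frac{977}{14985}\right) - -6806\right) - 4302 = \left(\left(13155 \left(- \frac{1}{1335}\right) - \frac{977}{14985}\right) + 6806\right) - 4302 = \left(\left(- \frac{877}{89} - \frac{977}{14985}\right) + 6806\right) - 4302 = \left(- \frac{13228798}{1333665} + 6806\right) - 4302 = \frac{9063695192}{1333665} - 4302 = \frac{3326268362}{1333665}$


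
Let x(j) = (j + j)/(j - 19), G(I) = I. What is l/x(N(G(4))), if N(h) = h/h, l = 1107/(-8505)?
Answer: 41/35 ≈ 1.1714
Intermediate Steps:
l = -41/315 (l = 1107*(-1/8505) = -41/315 ≈ -0.13016)
N(h) = 1
x(j) = 2*j/(-19 + j) (x(j) = (2*j)/(-19 + j) = 2*j/(-19 + j))
l/x(N(G(4))) = -41/(315*(2*1/(-19 + 1))) = -41/(315*(2*1/(-18))) = -41/(315*(2*1*(-1/18))) = -41/(315*(-⅑)) = -41/315*(-9) = 41/35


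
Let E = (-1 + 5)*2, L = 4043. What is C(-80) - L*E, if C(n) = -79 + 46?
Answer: -32377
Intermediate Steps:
C(n) = -33
E = 8 (E = 4*2 = 8)
C(-80) - L*E = -33 - 4043*8 = -33 - 1*32344 = -33 - 32344 = -32377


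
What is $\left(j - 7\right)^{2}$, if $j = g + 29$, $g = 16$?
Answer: $1444$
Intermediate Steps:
$j = 45$ ($j = 16 + 29 = 45$)
$\left(j - 7\right)^{2} = \left(45 - 7\right)^{2} = 38^{2} = 1444$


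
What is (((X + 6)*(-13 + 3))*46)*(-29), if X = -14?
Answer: -106720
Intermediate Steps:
(((X + 6)*(-13 + 3))*46)*(-29) = (((-14 + 6)*(-13 + 3))*46)*(-29) = (-8*(-10)*46)*(-29) = (80*46)*(-29) = 3680*(-29) = -106720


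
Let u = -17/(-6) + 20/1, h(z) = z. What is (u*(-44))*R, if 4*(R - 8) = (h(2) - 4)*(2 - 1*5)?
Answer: -28633/3 ≈ -9544.3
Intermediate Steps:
u = 137/6 (u = -17*(-⅙) + 20*1 = 17/6 + 20 = 137/6 ≈ 22.833)
R = 19/2 (R = 8 + ((2 - 4)*(2 - 1*5))/4 = 8 + (-2*(2 - 5))/4 = 8 + (-2*(-3))/4 = 8 + (¼)*6 = 8 + 3/2 = 19/2 ≈ 9.5000)
(u*(-44))*R = ((137/6)*(-44))*(19/2) = -3014/3*19/2 = -28633/3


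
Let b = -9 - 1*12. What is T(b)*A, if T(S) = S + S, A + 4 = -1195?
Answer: 50358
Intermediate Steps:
A = -1199 (A = -4 - 1195 = -1199)
b = -21 (b = -9 - 12 = -21)
T(S) = 2*S
T(b)*A = (2*(-21))*(-1199) = -42*(-1199) = 50358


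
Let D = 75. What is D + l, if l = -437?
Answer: -362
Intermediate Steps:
D + l = 75 - 437 = -362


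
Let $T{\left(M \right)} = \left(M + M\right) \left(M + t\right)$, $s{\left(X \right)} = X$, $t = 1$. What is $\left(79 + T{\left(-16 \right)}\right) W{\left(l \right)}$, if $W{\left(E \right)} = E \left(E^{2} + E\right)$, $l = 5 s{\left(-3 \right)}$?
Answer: $-1760850$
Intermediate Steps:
$l = -15$ ($l = 5 \left(-3\right) = -15$)
$T{\left(M \right)} = 2 M \left(1 + M\right)$ ($T{\left(M \right)} = \left(M + M\right) \left(M + 1\right) = 2 M \left(1 + M\right)$)
$W{\left(E \right)} = E \left(E + E^{2}\right)$
$\left(79 + T{\left(-16 \right)}\right) W{\left(l \right)} = \left(79 + 2 \left(-16\right) \left(1 - 16\right)\right) \left(-15\right)^{2} \left(1 - 15\right) = \left(79 + 2 \left(-16\right) \left(-15\right)\right) 225 \left(-14\right) = \left(79 + 480\right) \left(-3150\right) = 559 \left(-3150\right) = -1760850$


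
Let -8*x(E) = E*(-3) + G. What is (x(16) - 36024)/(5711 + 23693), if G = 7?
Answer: -288151/235232 ≈ -1.2250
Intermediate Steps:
x(E) = -7/8 + 3*E/8 (x(E) = -(E*(-3) + 7)/8 = -(-3*E + 7)/8 = -(7 - 3*E)/8 = -7/8 + 3*E/8)
(x(16) - 36024)/(5711 + 23693) = ((-7/8 + (3/8)*16) - 36024)/(5711 + 23693) = ((-7/8 + 6) - 36024)/29404 = (41/8 - 36024)*(1/29404) = -288151/8*1/29404 = -288151/235232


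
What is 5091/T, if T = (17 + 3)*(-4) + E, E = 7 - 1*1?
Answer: -5091/74 ≈ -68.797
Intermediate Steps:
E = 6 (E = 7 - 1 = 6)
T = -74 (T = (17 + 3)*(-4) + 6 = 20*(-4) + 6 = -80 + 6 = -74)
5091/T = 5091/(-74) = 5091*(-1/74) = -5091/74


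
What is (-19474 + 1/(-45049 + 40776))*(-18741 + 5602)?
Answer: 1093327763017/4273 ≈ 2.5587e+8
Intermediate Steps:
(-19474 + 1/(-45049 + 40776))*(-18741 + 5602) = (-19474 + 1/(-4273))*(-13139) = (-19474 - 1/4273)*(-13139) = -83212403/4273*(-13139) = 1093327763017/4273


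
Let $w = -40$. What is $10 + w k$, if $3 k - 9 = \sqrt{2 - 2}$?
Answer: $-110$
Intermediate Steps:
$k = 3$ ($k = 3 + \frac{\sqrt{2 - 2}}{3} = 3 + \frac{\sqrt{0}}{3} = 3 + \frac{1}{3} \cdot 0 = 3 + 0 = 3$)
$10 + w k = 10 - 120 = -110$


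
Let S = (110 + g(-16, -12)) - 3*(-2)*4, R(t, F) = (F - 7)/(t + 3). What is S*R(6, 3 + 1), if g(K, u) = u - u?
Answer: -134/3 ≈ -44.667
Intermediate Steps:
g(K, u) = 0
R(t, F) = (-7 + F)/(3 + t)
S = 134 (S = (110 + 0) - 3*(-2)*4 = 110 + 6*4 = 110 + 24 = 134)
S*R(6, 3 + 1) = 134*((-7 + (3 + 1))/(3 + 6)) = 134*((-7 + 4)/9) = 134*((⅑)*(-3)) = 134*(-⅓) = -134/3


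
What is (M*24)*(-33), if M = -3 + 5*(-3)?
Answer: 14256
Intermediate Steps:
M = -18 (M = -3 - 15 = -18)
(M*24)*(-33) = -18*24*(-33) = -432*(-33) = 14256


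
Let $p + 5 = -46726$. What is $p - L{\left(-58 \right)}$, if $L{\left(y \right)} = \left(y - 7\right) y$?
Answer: $-50501$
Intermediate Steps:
$L{\left(y \right)} = y \left(-7 + y\right)$ ($L{\left(y \right)} = \left(-7 + y\right) y = y \left(-7 + y\right)$)
$p = -46731$ ($p = -5 - 46726 = -46731$)
$p - L{\left(-58 \right)} = -46731 - - 58 \left(-7 - 58\right) = -46731 - \left(-58\right) \left(-65\right) = -46731 - 3770 = -50501$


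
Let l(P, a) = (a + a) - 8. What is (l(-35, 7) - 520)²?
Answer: 264196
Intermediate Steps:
l(P, a) = -8 + 2*a (l(P, a) = 2*a - 8 = -8 + 2*a)
(l(-35, 7) - 520)² = ((-8 + 2*7) - 520)² = ((-8 + 14) - 520)² = (6 - 520)² = (-514)² = 264196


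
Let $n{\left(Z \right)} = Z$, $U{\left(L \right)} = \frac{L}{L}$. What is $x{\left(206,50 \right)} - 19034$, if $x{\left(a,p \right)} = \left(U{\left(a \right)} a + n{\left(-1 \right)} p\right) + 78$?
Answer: $-18800$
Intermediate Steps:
$U{\left(L \right)} = 1$
$x{\left(a,p \right)} = 78 + a - p$ ($x{\left(a,p \right)} = \left(1 a - p\right) + 78 = \left(a - p\right) + 78 = 78 + a - p$)
$x{\left(206,50 \right)} - 19034 = \left(78 + 206 - 50\right) - 19034 = 234 - 19034 = -18800$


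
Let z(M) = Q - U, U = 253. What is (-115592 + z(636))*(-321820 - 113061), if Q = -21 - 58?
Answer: 50413145044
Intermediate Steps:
Q = -79
z(M) = -332 (z(M) = -79 - 1*253 = -79 - 253 = -332)
(-115592 + z(636))*(-321820 - 113061) = (-115592 - 332)*(-321820 - 113061) = -115924*(-434881) = 50413145044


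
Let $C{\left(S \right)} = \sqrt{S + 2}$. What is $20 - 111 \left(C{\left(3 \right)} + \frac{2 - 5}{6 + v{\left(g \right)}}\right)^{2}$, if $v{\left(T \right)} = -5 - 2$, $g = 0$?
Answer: $-1534 - 666 \sqrt{5} \approx -3023.2$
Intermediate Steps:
$v{\left(T \right)} = -7$ ($v{\left(T \right)} = -5 - 2 = -7$)
$C{\left(S \right)} = \sqrt{2 + S}$
$20 - 111 \left(C{\left(3 \right)} + \frac{2 - 5}{6 + v{\left(g \right)}}\right)^{2} = 20 - 111 \left(\sqrt{2 + 3} + \frac{2 - 5}{6 - 7}\right)^{2} = 20 - 111 \left(\sqrt{5} - \frac{3}{-1}\right)^{2} = 20 - 111 \left(\sqrt{5} - -3\right)^{2} = 20 - 111 \left(\sqrt{5} + 3\right)^{2} = 20 - 111 \left(3 + \sqrt{5}\right)^{2}$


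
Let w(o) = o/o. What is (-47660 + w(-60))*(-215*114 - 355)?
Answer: 1185041035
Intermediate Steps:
w(o) = 1
(-47660 + w(-60))*(-215*114 - 355) = (-47660 + 1)*(-215*114 - 355) = -47659*(-24510 - 355) = -47659*(-24865) = 1185041035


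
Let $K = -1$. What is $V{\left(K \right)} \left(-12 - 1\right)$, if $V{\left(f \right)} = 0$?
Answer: $0$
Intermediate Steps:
$V{\left(K \right)} \left(-12 - 1\right) = 0 \left(-12 - 1\right) = 0 \left(-13\right) = 0$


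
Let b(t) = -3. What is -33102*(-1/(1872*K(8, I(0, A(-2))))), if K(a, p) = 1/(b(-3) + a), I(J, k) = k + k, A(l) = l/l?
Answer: 9195/104 ≈ 88.413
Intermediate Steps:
A(l) = 1
I(J, k) = 2*k
K(a, p) = 1/(-3 + a)
-33102*(-1/(1872*K(8, I(0, A(-2))))) = -33102/(-1872/(-3 + 8)) = -33102/(-1872/5) = -33102*(-5/1872) = 9195/104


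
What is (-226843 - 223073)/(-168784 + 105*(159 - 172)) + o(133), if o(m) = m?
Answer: 23079733/170149 ≈ 135.64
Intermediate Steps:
(-226843 - 223073)/(-168784 + 105*(159 - 172)) + o(133) = (-226843 - 223073)/(-168784 + 105*(159 - 172)) + 133 = -449916/(-168784 + 105*(-13)) + 133 = -449916/(-168784 - 1365) + 133 = -449916/(-170149) + 133 = -449916*(-1/170149) + 133 = 449916/170149 + 133 = 23079733/170149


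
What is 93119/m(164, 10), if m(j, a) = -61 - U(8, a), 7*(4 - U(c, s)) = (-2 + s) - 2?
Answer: -651833/449 ≈ -1451.7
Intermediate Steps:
U(c, s) = 32/7 - s/7 (U(c, s) = 4 - ((-2 + s) - 2)/7 = 4 - (-4 + s)/7 = 4 + (4/7 - s/7) = 32/7 - s/7)
m(j, a) = -459/7 + a/7 (m(j, a) = -61 - (32/7 - a/7) = -61 + (-32/7 + a/7) = -459/7 + a/7)
93119/m(164, 10) = 93119/(-459/7 + (⅐)*10) = 93119/(-459/7 + 10/7) = 93119/(-449/7) = 93119*(-7/449) = -651833/449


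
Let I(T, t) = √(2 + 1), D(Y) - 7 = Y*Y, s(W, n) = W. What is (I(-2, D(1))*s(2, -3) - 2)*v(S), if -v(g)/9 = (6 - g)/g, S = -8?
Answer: -63/2 + 63*√3/2 ≈ 23.060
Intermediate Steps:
D(Y) = 7 + Y² (D(Y) = 7 + Y*Y = 7 + Y²)
v(g) = -9*(6 - g)/g
I(T, t) = √3
(I(-2, D(1))*s(2, -3) - 2)*v(S) = (√3*2 - 2)*(9 - 54/(-8)) = (2*√3 - 2)*(9 - 54*(-⅛)) = (-2 + 2*√3)*(9 + 27/4) = (-2 + 2*√3)*(63/4) = -63/2 + 63*√3/2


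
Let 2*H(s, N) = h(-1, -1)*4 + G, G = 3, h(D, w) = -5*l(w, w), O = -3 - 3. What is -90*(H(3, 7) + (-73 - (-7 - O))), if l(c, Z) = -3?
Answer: 3645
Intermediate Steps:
O = -6
h(D, w) = 15 (h(D, w) = -5*(-3) = 15)
H(s, N) = 63/2 (H(s, N) = (15*4 + 3)/2 = (60 + 3)/2 = (½)*63 = 63/2)
-90*(H(3, 7) + (-73 - (-7 - O))) = -90*(63/2 + (-73 - (-7 - 1*(-6)))) = -90*(63/2 + (-73 - (-7 + 6))) = -90*(63/2 + (-73 - 1*(-1))) = -90*(63/2 + (-73 + 1)) = -90*(63/2 - 72) = -90*(-81/2) = 3645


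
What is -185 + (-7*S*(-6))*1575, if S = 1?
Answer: 65965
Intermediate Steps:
-185 + (-7*S*(-6))*1575 = -185 + (-7*1*(-6))*1575 = -185 - 7*(-6)*1575 = -185 + 42*1575 = -185 + 66150 = 65965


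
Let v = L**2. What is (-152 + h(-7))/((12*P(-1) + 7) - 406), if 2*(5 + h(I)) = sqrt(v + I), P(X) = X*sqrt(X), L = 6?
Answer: (133 - 4*I)*(314 - sqrt(29))/106230 ≈ 0.38639 - 0.011621*I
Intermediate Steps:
v = 36 (v = 6**2 = 36)
P(X) = X**(3/2)
h(I) = -5 + sqrt(36 + I)/2
(-152 + h(-7))/((12*P(-1) + 7) - 406) = (-152 + (-5 + sqrt(36 - 7)/2))/((12*(-1)**(3/2) + 7) - 406) = (-152 + (-5 + sqrt(29)/2))/((12*(-I) + 7) - 406) = (-157 + sqrt(29)/2)/((-12*I + 7) - 406) = (-157 + sqrt(29)/2)/((7 - 12*I) - 406) = (-157 + sqrt(29)/2)/(-399 - 12*I) = (-157 + sqrt(29)/2)*((-399 + 12*I)/159345) = (-399 + 12*I)*(-157 + sqrt(29)/2)/159345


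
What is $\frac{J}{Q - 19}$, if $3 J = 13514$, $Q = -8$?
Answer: $- \frac{13514}{81} \approx -166.84$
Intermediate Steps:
$J = \frac{13514}{3}$ ($J = \frac{1}{3} \cdot 13514 = \frac{13514}{3} \approx 4504.7$)
$\frac{J}{Q - 19} = \frac{13514}{3 \left(-8 - 19\right)} = \frac{13514}{3 \left(-27\right)} = \frac{13514}{3} \left(- \frac{1}{27}\right) = - \frac{13514}{81}$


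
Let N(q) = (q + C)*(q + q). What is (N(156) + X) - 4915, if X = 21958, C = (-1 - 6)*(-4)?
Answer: 74451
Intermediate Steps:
C = 28 (C = -7*(-4) = 28)
N(q) = 2*q*(28 + q) (N(q) = (q + 28)*(q + q) = (28 + q)*(2*q) = 2*q*(28 + q))
(N(156) + X) - 4915 = (2*156*(28 + 156) + 21958) - 4915 = (2*156*184 + 21958) - 4915 = (57408 + 21958) - 4915 = 79366 - 4915 = 74451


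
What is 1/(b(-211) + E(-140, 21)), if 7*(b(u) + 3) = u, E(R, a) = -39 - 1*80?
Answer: -7/1065 ≈ -0.0065728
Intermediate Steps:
E(R, a) = -119 (E(R, a) = -39 - 80 = -119)
b(u) = -3 + u/7
1/(b(-211) + E(-140, 21)) = 1/((-3 + (1/7)*(-211)) - 119) = 1/((-3 - 211/7) - 119) = 1/(-232/7 - 119) = 1/(-1065/7) = -7/1065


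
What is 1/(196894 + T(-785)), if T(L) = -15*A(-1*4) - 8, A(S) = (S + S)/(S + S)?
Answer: 1/196871 ≈ 5.0795e-6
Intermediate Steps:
A(S) = 1 (A(S) = (2*S)/((2*S)) = (2*S)*(1/(2*S)) = 1)
T(L) = -23 (T(L) = -15*1 - 8 = -15 - 8 = -23)
1/(196894 + T(-785)) = 1/(196894 - 23) = 1/196871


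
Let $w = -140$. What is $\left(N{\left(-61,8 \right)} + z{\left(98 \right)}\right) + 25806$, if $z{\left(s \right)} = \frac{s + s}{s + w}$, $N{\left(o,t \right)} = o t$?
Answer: $\frac{75940}{3} \approx 25313.0$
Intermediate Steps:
$z{\left(s \right)} = \frac{2 s}{-140 + s}$ ($z{\left(s \right)} = \frac{s + s}{s - 140} = \frac{2 s}{-140 + s}$)
$\left(N{\left(-61,8 \right)} + z{\left(98 \right)}\right) + 25806 = \left(\left(-61\right) 8 + 2 \cdot 98 \frac{1}{-140 + 98}\right) + 25806 = \left(-488 + 2 \cdot 98 \frac{1}{-42}\right) + 25806 = \left(-488 + 2 \cdot 98 \left(- \frac{1}{42}\right)\right) + 25806 = \left(-488 - \frac{14}{3}\right) + 25806 = - \frac{1478}{3} + 25806 = \frac{75940}{3}$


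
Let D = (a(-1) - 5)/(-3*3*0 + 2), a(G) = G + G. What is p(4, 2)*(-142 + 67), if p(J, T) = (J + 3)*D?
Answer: 3675/2 ≈ 1837.5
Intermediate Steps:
a(G) = 2*G
D = -7/2 (D = (2*(-1) - 5)/(-3*3*0 + 2) = (-2 - 5)/(-9*0 + 2) = -7/(0 + 2) = -7/2 ≈ -3.5000)
p(J, T) = -21/2 - 7*J/2 (p(J, T) = (J + 3)*(-7/2) = (3 + J)*(-7/2) = -21/2 - 7*J/2)
p(4, 2)*(-142 + 67) = (-21/2 - 7/2*4)*(-142 + 67) = (-21/2 - 14)*(-75) = -49/2*(-75) = 3675/2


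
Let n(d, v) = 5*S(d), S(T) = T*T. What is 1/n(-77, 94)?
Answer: 1/29645 ≈ 3.3733e-5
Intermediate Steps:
S(T) = T**2
n(d, v) = 5*d**2
1/n(-77, 94) = 1/(5*(-77)**2) = 1/(5*5929) = 1/29645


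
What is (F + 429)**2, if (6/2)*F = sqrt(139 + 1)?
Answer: 1656509/9 + 572*sqrt(35) ≈ 1.8744e+5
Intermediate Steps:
F = 2*sqrt(35)/3 (F = sqrt(139 + 1)/3 = sqrt(140)/3 = (2*sqrt(35))/3 = 2*sqrt(35)/3 ≈ 3.9441)
(F + 429)**2 = (2*sqrt(35)/3 + 429)**2 = (429 + 2*sqrt(35)/3)**2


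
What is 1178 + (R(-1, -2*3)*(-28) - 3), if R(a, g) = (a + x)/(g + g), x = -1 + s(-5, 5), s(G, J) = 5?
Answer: 1182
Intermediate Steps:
x = 4 (x = -1 + 5 = 4)
R(a, g) = (4 + a)/(2*g) (R(a, g) = (a + 4)/(g + g) = (4 + a)/((2*g)) = (4 + a)*(1/(2*g)) = (4 + a)/(2*g))
1178 + (R(-1, -2*3)*(-28) - 3) = 1178 + (((4 - 1)/(2*((-2*3))))*(-28) - 3) = 1178 + (((½)*3/(-6))*(-28) - 3) = 1178 + (((½)*(-⅙)*3)*(-28) - 3) = 1178 + (-¼*(-28) - 3) = 1178 + (7 - 3) = 1178 + 4 = 1182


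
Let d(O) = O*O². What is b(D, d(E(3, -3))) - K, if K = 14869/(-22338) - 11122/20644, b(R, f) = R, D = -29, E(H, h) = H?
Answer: -1602228202/57643209 ≈ -27.796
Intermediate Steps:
d(O) = O³
K = -69424859/57643209 (K = 14869*(-1/22338) - 11122*1/20644 = -14869/22338 - 5561/10322 = -69424859/57643209 ≈ -1.2044)
b(D, d(E(3, -3))) - K = -29 - 1*(-69424859/57643209) = -29 + 69424859/57643209 = -1602228202/57643209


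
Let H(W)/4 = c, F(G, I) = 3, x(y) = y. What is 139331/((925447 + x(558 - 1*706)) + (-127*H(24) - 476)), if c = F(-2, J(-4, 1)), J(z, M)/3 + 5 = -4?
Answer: 139331/923299 ≈ 0.15091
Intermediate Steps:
J(z, M) = -27 (J(z, M) = -15 + 3*(-4) = -15 - 12 = -27)
c = 3
H(W) = 12 (H(W) = 4*3 = 12)
139331/((925447 + x(558 - 1*706)) + (-127*H(24) - 476)) = 139331/((925447 + (558 - 1*706)) + (-127*12 - 476)) = 139331/((925447 + (558 - 706)) + (-1524 - 476)) = 139331/((925447 - 148) - 2000) = 139331/(925299 - 2000) = 139331/923299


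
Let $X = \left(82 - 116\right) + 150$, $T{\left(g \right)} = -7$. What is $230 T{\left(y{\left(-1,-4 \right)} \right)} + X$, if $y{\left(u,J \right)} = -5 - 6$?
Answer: $-1494$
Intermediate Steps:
$y{\left(u,J \right)} = -11$ ($y{\left(u,J \right)} = -5 - 6 = -11$)
$X = 116$ ($X = -34 + 150 = 116$)
$230 T{\left(y{\left(-1,-4 \right)} \right)} + X = 230 \left(-7\right) + 116 = -1610 + 116 = -1494$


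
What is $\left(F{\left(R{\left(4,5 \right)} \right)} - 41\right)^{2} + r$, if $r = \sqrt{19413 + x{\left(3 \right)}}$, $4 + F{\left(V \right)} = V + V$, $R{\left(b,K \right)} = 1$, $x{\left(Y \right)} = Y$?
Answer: $1849 + 2 \sqrt{4854} \approx 1988.3$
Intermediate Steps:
$F{\left(V \right)} = -4 + 2 V$ ($F{\left(V \right)} = -4 + \left(V + V\right) = -4 + 2 V$)
$r = 2 \sqrt{4854}$ ($r = \sqrt{19413 + 3} = \sqrt{19416} = 2 \sqrt{4854} \approx 139.34$)
$\left(F{\left(R{\left(4,5 \right)} \right)} - 41\right)^{2} + r = \left(\left(-4 + 2 \cdot 1\right) - 41\right)^{2} + 2 \sqrt{4854} = \left(\left(-4 + 2\right) - 41\right)^{2} + 2 \sqrt{4854} = \left(-2 - 41\right)^{2} + 2 \sqrt{4854} = \left(-43\right)^{2} + 2 \sqrt{4854} = 1849 + 2 \sqrt{4854}$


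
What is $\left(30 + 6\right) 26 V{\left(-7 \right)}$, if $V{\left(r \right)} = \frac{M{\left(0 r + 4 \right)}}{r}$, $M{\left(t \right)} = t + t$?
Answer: $- \frac{7488}{7} \approx -1069.7$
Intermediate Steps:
$M{\left(t \right)} = 2 t$
$V{\left(r \right)} = \frac{8}{r}$ ($V{\left(r \right)} = \frac{2 \left(0 r + 4\right)}{r} = \frac{2 \left(0 + 4\right)}{r} = \frac{2 \cdot 4}{r} = \frac{8}{r}$)
$\left(30 + 6\right) 26 V{\left(-7 \right)} = \left(30 + 6\right) 26 \frac{8}{-7} = 36 \cdot 26 \cdot 8 \left(- \frac{1}{7}\right) = 936 \left(- \frac{8}{7}\right) = - \frac{7488}{7}$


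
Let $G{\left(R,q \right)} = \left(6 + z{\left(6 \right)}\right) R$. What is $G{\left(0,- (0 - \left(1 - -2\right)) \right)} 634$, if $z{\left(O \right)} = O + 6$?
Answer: $0$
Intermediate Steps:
$z{\left(O \right)} = 6 + O$
$G{\left(R,q \right)} = 18 R$ ($G{\left(R,q \right)} = \left(6 + \left(6 + 6\right)\right) R = \left(6 + 12\right) R = 18 R$)
$G{\left(0,- (0 - \left(1 - -2\right)) \right)} 634 = 18 \cdot 0 \cdot 634 = 0 \cdot 634 = 0$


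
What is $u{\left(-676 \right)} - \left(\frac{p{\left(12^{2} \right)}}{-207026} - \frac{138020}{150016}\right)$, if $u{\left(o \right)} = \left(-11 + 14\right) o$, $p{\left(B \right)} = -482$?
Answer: $- \frac{7869440669855}{3882151552} \approx -2027.1$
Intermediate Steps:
$u{\left(o \right)} = 3 o$
$u{\left(-676 \right)} - \left(\frac{p{\left(12^{2} \right)}}{-207026} - \frac{138020}{150016}\right) = 3 \left(-676\right) - \left(- \frac{482}{-207026} - \frac{138020}{150016}\right) = -2028 - \left(\left(-482\right) \left(- \frac{1}{207026}\right) - \frac{34505}{37504}\right) = -2028 - \left(\frac{241}{103513} - \frac{34505}{37504}\right) = -2028 - - \frac{3562677601}{3882151552} = -2028 + \frac{3562677601}{3882151552} = - \frac{7869440669855}{3882151552}$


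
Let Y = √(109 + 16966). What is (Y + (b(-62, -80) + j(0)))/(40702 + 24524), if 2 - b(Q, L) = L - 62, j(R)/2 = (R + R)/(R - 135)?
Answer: 24/10871 + 5*√683/65226 ≈ 0.0042111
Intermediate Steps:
j(R) = 4*R/(-135 + R) (j(R) = 2*((R + R)/(R - 135)) = 2*((2*R)/(-135 + R)) = 2*(2*R/(-135 + R)) = 4*R/(-135 + R))
Y = 5*√683 (Y = √17075 = 5*√683 ≈ 130.67)
b(Q, L) = 64 - L (b(Q, L) = 2 - (L - 62) = 2 - (-62 + L) = 2 + (62 - L) = 64 - L)
(Y + (b(-62, -80) + j(0)))/(40702 + 24524) = (5*√683 + ((64 - 1*(-80)) + 4*0/(-135 + 0)))/(40702 + 24524) = (5*√683 + ((64 + 80) + 4*0/(-135)))/65226 = (5*√683 + (144 + 4*0*(-1/135)))*(1/65226) = (5*√683 + (144 + 0))*(1/65226) = (5*√683 + 144)*(1/65226) = (144 + 5*√683)*(1/65226) = 24/10871 + 5*√683/65226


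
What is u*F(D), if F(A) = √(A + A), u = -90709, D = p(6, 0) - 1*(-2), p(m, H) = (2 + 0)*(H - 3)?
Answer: -181418*I*√2 ≈ -2.5656e+5*I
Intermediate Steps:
p(m, H) = -6 + 2*H (p(m, H) = 2*(-3 + H) = -6 + 2*H)
D = -4 (D = (-6 + 2*0) - 1*(-2) = (-6 + 0) + 2 = -6 + 2 = -4)
F(A) = √2*√A (F(A) = √(2*A) = √2*√A)
u*F(D) = -90709*√2*√(-4) = -90709*√2*2*I = -181418*I*√2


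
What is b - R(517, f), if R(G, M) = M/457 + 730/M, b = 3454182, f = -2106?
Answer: 1662227300645/481221 ≈ 3.4542e+6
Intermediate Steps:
R(G, M) = 730/M + M/457 (R(G, M) = M*(1/457) + 730/M = M/457 + 730/M = 730/M + M/457)
b - R(517, f) = 3454182 - (730/(-2106) + (1/457)*(-2106)) = 3454182 - (730*(-1/2106) - 2106/457) = 3454182 - (-365/1053 - 2106/457) = 3454182 - 1*(-2384423/481221) = 3454182 + 2384423/481221 = 1662227300645/481221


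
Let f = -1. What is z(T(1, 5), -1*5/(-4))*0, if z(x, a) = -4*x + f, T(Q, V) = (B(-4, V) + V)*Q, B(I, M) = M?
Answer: 0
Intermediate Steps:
T(Q, V) = 2*Q*V (T(Q, V) = (V + V)*Q = (2*V)*Q = 2*Q*V)
z(x, a) = -1 - 4*x (z(x, a) = -4*x - 1 = -1 - 4*x)
z(T(1, 5), -1*5/(-4))*0 = (-1 - 8*5)*0 = (-1 - 4*10)*0 = (-1 - 40)*0 = -41*0 = 0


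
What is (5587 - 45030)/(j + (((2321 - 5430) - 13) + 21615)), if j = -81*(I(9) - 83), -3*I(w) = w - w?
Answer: -39443/25216 ≈ -1.5642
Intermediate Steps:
I(w) = 0 (I(w) = -(w - w)/3 = -1/3*0 = 0)
j = 6723 (j = -81*(0 - 83) = -81*(-83) = 6723)
(5587 - 45030)/(j + (((2321 - 5430) - 13) + 21615)) = (5587 - 45030)/(6723 + (((2321 - 5430) - 13) + 21615)) = -39443/(6723 + ((-3109 - 13) + 21615)) = -39443/(6723 + (-3122 + 21615)) = -39443/(6723 + 18493) = -39443/25216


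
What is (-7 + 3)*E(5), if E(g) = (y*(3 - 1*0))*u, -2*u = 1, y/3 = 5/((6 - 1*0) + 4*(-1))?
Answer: 45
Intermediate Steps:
y = 15/2 (y = 3*(5/((6 - 1*0) + 4*(-1))) = 3*(5/((6 + 0) - 4)) = 3*(5/(6 - 4)) = 3*(5/2) = 15/2 ≈ 7.5000)
u = -½ (u = -½*1 = -½ ≈ -0.50000)
E(g) = -45/4 (E(g) = (15*(3 - 1*0)/2)*(-½) = (15*(3 + 0)/2)*(-½) = ((15/2)*3)*(-½) = (45/2)*(-½) = -45/4)
(-7 + 3)*E(5) = (-7 + 3)*(-45/4) = -4*(-45/4) = 45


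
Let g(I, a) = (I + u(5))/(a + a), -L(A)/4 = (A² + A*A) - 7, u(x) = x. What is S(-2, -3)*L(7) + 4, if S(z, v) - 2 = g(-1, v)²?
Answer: -7972/9 ≈ -885.78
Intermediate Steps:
L(A) = 28 - 8*A² (L(A) = -4*((A² + A*A) - 7) = -4*((A² + A²) - 7) = -4*(2*A² - 7) = -4*(-7 + 2*A²) = 28 - 8*A²)
g(I, a) = (5 + I)/(2*a) (g(I, a) = (I + 5)/(a + a) = (5 + I)/((2*a)) = (5 + I)*(1/(2*a)) = (5 + I)/(2*a))
S(z, v) = 2 + 4/v² (S(z, v) = 2 + ((5 - 1)/(2*v))² = 2 + ((½)*4/v)² = 2 + (2/v)² = 2 + 4/v²)
S(-2, -3)*L(7) + 4 = (2 + 4/(-3)²)*(28 - 8*7²) + 4 = (2 + 4*(⅑))*(28 - 8*49) + 4 = (2 + 4/9)*(28 - 392) + 4 = (22/9)*(-364) + 4 = -8008/9 + 4 = -7972/9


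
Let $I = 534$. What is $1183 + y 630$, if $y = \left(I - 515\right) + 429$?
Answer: $283423$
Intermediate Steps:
$y = 448$ ($y = \left(534 - 515\right) + 429 = 19 + 429 = 448$)
$1183 + y 630 = 1183 + 448 \cdot 630 = 1183 + 282240 = 283423$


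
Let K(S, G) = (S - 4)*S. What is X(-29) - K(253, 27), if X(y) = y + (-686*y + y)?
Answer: -43161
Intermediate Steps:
K(S, G) = S*(-4 + S) (K(S, G) = (-4 + S)*S = S*(-4 + S))
X(y) = -684*y (X(y) = y - 685*y = -684*y)
X(-29) - K(253, 27) = -684*(-29) - 253*(-4 + 253) = 19836 - 253*249 = 19836 - 1*62997 = 19836 - 62997 = -43161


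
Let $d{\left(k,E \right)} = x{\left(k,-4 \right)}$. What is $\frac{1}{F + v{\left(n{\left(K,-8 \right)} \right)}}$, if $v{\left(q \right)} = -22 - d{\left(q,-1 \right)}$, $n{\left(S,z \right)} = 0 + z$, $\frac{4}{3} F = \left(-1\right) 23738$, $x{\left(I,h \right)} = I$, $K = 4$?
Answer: $- \frac{2}{35635} \approx -5.6125 \cdot 10^{-5}$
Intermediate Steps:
$F = - \frac{35607}{2}$ ($F = \frac{3 \left(\left(-1\right) 23738\right)}{4} = \frac{3}{4} \left(-23738\right) = - \frac{35607}{2} \approx -17804.0$)
$n{\left(S,z \right)} = z$
$d{\left(k,E \right)} = k$
$v{\left(q \right)} = -22 - q$
$\frac{1}{F + v{\left(n{\left(K,-8 \right)} \right)}} = \frac{1}{- \frac{35607}{2} - 14} = \frac{1}{- \frac{35635}{2}} = - \frac{2}{35635}$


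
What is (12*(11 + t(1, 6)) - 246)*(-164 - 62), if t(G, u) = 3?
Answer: 17628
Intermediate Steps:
(12*(11 + t(1, 6)) - 246)*(-164 - 62) = (12*(11 + 3) - 246)*(-164 - 62) = (12*14 - 246)*(-226) = (168 - 246)*(-226) = -78*(-226) = 17628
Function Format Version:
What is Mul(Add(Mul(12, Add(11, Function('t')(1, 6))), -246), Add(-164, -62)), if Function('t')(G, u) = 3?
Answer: 17628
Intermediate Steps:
Mul(Add(Mul(12, Add(11, Function('t')(1, 6))), -246), Add(-164, -62)) = Mul(Add(Mul(12, Add(11, 3)), -246), Add(-164, -62)) = Mul(Add(Mul(12, 14), -246), -226) = Mul(Add(168, -246), -226) = Mul(-78, -226) = 17628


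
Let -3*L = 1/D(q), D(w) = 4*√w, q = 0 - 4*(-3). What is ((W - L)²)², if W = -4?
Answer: (288 - √3)⁴/26873856 ≈ 249.90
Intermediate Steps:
q = 12 (q = 0 + 12 = 12)
L = -√3/72 (L = -√3/24/3 = -√3/72 ≈ -0.024056)
((W - L)²)² = ((-4 - (-1)*√3/72)²)² = ((-4 + √3/72)²)² = (-4 + √3/72)⁴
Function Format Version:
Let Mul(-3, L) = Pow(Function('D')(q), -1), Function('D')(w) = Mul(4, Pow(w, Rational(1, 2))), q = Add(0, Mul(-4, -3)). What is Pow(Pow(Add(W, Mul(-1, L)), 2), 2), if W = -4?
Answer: Mul(Rational(1, 26873856), Pow(Add(288, Mul(-1, Pow(3, Rational(1, 2)))), 4)) ≈ 249.90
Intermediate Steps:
q = 12 (q = Add(0, 12) = 12)
L = Mul(Rational(-1, 72), Pow(3, Rational(1, 2))) (L = Mul(Rational(-1, 3), Pow(Mul(4, Pow(12, Rational(1, 2))), -1)) = Mul(Rational(-1, 3), Pow(Mul(4, Mul(2, Pow(3, Rational(1, 2)))), -1)) = Mul(Rational(-1, 3), Pow(Mul(8, Pow(3, Rational(1, 2))), -1)) = Mul(Rational(-1, 3), Mul(Rational(1, 24), Pow(3, Rational(1, 2)))) = Mul(Rational(-1, 72), Pow(3, Rational(1, 2))) ≈ -0.024056)
Pow(Pow(Add(W, Mul(-1, L)), 2), 2) = Pow(Pow(Add(-4, Mul(-1, Mul(Rational(-1, 72), Pow(3, Rational(1, 2))))), 2), 2) = Pow(Pow(Add(-4, Mul(Rational(1, 72), Pow(3, Rational(1, 2)))), 2), 2) = Pow(Add(-4, Mul(Rational(1, 72), Pow(3, Rational(1, 2)))), 4)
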